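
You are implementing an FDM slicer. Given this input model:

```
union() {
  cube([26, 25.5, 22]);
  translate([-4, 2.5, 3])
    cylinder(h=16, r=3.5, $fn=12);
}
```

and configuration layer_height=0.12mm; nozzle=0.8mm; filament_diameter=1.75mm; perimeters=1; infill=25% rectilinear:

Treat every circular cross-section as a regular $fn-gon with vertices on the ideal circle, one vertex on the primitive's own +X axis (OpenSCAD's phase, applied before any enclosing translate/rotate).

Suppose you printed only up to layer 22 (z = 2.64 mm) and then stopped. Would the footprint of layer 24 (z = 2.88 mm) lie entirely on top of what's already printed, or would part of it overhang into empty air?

entirely on top

Compare the two slices. At z = 2.64: the 26×25.5 cube contributes its full rectangle (area 663.00 mm²); the cylinder at (-4, 2.5) is absent (z outside [3, 19]); Merging all regions: only the 26×25.5 cube is present, so the union is just that shape — area = 663.00 mm². At z = 2.88: the cube is present — its section is the full 26×25.5 rectangle (area 663.00 mm²); the cylinder at (-4, 2.5) is not intersected at this z (z outside [3, 19]); Taking the union: only the 26×25.5 cube is present, so the union is just that shape — area = 663.00 mm². Checking containment: the cross-section at z = 2.88 is a subset of the cross-section at z = 2.64.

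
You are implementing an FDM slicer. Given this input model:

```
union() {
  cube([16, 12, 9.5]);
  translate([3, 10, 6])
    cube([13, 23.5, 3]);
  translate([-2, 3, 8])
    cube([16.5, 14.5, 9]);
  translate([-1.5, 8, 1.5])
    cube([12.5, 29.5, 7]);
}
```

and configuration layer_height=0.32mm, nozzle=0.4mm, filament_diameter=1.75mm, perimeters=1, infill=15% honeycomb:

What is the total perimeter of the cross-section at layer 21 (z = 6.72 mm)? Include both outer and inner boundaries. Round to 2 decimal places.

At z = 6.72 mm: the cube is present — its section is the full 16×12 rectangle (perimeter 56.00 mm); the 13×23.5 cube at (3, 10) contributes its full rectangle (perimeter 73.00 mm); the cube at (-2, 3) does not reach this height (z outside [8, 17]); the cube at (-1.5, 8) is present — its section is the full 12.5×29.5 rectangle (perimeter 84.00 mm); Taking the union: the regions partially overlap (shared area 242.00 mm²), so the edge portions inside another operand are dropped and the merged outline is re-measured after clipping — boundary = 110.00 mm. Overall, the cross-section is a single solid region. Total boundary length (outer) = 110.00 mm.

110.00 mm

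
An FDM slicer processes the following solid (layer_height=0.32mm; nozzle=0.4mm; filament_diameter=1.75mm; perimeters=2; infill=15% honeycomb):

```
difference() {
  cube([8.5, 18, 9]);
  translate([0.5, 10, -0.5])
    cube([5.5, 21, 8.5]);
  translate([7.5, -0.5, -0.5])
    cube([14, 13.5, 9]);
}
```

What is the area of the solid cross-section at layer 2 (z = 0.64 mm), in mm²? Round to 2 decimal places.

At z = 0.64 mm: the cube is present — its section is the full 8.5×18 rectangle (area 153.00 mm²); the cube at (0.5, 10) is present — its section is the full 5.5×21 rectangle (area 115.50 mm²); the cube at (7.5, -0.5) is present — its section is the full 14×13.5 rectangle (area 189.00 mm²); Taking the first minus the rest: starting from the 8.5×18 cube (153.00 mm²), the 5.5×21 cube at (0.5, 10) partially overlaps it — only the 44.00 mm² overlap (of its 115.50 mm²) is removed, clipping the outline; the 14×13.5 cube at (7.5, -0.5) partially overlaps it — only the 13.00 mm² overlap (of its 189.00 mm²) is removed, clipping the outline — area = 96.00 mm². Overall, the cross-section is a single solid region. Net area = 96.00 mm².

96.00 mm²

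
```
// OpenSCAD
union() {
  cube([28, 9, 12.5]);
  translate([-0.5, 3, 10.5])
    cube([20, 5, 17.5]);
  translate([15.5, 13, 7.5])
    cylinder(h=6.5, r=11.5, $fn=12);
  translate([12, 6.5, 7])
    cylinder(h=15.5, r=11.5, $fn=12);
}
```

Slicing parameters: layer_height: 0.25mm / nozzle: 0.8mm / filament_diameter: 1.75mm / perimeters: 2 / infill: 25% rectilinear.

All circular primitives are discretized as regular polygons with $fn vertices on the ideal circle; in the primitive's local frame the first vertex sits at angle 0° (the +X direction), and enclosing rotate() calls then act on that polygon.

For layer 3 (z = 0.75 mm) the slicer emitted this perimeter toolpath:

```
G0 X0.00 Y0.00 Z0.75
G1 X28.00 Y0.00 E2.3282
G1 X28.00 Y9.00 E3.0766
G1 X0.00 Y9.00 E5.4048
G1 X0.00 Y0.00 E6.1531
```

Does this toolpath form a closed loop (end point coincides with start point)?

yes

Start point (G0): (0.00, 0.00). End point (last G1): the path returns to the start — closed.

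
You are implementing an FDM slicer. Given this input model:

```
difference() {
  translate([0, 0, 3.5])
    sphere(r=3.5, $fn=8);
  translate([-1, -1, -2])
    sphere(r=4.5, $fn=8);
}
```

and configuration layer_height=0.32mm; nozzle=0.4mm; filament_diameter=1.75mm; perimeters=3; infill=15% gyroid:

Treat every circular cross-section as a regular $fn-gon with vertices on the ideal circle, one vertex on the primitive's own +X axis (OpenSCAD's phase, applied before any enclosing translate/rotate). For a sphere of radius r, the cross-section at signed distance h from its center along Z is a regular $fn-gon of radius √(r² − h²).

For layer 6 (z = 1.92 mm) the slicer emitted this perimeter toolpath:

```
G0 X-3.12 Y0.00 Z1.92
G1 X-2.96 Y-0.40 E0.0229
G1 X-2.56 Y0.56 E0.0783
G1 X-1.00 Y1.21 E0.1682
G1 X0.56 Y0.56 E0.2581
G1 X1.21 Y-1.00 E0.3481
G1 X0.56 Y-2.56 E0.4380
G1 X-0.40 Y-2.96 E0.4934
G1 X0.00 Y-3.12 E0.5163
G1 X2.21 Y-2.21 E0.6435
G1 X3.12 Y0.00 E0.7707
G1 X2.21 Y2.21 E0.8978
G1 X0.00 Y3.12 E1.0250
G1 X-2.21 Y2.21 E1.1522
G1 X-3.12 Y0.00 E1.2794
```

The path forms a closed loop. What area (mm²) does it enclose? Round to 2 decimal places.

Apply the shoelace formula to the sequence of (X, Y) vertices; enclosed area = 15.48 mm².

15.48 mm²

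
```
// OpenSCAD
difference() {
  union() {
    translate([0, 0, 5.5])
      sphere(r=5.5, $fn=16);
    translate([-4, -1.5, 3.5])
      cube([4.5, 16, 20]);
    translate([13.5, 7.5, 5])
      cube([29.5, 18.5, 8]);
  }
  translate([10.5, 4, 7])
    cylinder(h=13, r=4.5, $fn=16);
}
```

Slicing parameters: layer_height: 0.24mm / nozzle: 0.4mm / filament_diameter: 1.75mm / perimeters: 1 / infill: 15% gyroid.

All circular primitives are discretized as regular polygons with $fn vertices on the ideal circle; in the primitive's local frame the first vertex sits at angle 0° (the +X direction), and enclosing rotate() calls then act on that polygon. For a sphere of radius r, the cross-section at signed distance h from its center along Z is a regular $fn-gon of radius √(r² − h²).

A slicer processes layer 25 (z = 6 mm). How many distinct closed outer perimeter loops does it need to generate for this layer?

At z = 6 mm: the r=5.5 sphere slices to a regular 16-gon of circumradius 5.477 (√(r²−h²) with h=0.5 from center); the cube at (-4, -1.5) is present — its section is the full 4.5×16 rectangle; the cube at (13.5, 7.5) (footprint 29.5×18.5) is included at this height; Taking the union: the regions partially overlap (shared area 28.92 mm²), so overlapping operands fuse into one piece — 2 connected regions; the cylinder at (10.5, 4) is absent (z outside [7, 20]); Subtracting the remaining from the first: none of the subtracted shapes is present at this height, so the result so far is unchanged — 2 connected regions. The result has 2 disconnected regions.

2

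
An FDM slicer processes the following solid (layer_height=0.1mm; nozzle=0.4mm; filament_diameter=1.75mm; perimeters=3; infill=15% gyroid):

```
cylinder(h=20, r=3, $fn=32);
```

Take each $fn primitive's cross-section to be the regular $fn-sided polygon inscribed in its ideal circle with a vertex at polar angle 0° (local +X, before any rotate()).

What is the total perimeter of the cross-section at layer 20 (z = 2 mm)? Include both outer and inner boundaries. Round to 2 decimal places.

At z = 2 mm: the r=3 cylinder gives a regular 32-gon of circumradius 3 (constant along its height) (perimeter = 2·32·3.000·sin(180°/32) = 18.82 mm). Overall, the cross-section is a single solid region. Total boundary length (outer) = 18.82 mm.

18.82 mm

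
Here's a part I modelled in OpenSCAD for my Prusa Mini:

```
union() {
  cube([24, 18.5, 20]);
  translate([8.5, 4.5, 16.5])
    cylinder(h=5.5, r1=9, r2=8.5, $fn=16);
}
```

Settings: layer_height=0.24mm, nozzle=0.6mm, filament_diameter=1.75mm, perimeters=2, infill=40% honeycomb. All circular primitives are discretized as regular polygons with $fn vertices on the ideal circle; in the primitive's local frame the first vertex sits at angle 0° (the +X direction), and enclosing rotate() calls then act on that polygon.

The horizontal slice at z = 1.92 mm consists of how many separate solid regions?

1

At z = 1.92 mm: the 24×18.5 cube contributes its full rectangle; the cone at (8.5, 4.5) is absent (z outside [16.5, 22]); Combining (union): only the 24×18.5 cube is present, so the union is just that shape — 1 connected region. The result has 1 disconnected region.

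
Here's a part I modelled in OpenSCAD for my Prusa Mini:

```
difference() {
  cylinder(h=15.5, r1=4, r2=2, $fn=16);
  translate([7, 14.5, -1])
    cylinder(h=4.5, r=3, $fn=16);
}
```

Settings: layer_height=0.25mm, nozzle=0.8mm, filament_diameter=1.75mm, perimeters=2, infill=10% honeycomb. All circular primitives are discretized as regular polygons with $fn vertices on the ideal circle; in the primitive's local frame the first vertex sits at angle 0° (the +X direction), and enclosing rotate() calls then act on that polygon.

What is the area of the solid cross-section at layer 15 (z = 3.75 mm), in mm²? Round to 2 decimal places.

37.85 mm²

At z = 3.75 mm: the cone (r1=4→r2=2) has section circumradius 3.516 here — a regular 16-gon (area = (16/2)·3.516²·sin(360°/16) = 37.85 mm²); the cylinder at (7, 14.5) is absent (z outside [-1, 3.5]); After the difference (first − rest): none of the subtracted shapes is present at this height, so the cone is unchanged — area = 37.85 mm². Overall, the cross-section is a single solid region. Net area = 37.85 mm².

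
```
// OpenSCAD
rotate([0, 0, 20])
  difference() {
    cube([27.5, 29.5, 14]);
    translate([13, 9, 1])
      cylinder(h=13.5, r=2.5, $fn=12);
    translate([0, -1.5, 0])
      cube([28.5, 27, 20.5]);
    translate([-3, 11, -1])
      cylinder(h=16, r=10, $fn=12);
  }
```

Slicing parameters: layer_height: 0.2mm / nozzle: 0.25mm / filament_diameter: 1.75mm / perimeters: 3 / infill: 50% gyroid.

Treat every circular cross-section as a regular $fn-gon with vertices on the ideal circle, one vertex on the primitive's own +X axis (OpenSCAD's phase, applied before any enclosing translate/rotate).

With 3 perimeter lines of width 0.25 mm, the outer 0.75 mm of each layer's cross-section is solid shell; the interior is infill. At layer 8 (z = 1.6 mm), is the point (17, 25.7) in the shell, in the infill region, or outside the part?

outside

At z = 1.6 mm: the cube (footprint 27.5×29.5) is included at this height; the r=2.5 cylinder at (13, 9) contributes a regular 12-gon of circumradius 2.5; the 28.5×27 cube at (0, -1.5) contributes its full rectangle; the cylinder at (-3, 11): section is a regular 12-gon, circumradius r=10; Subtracting the remaining from the first: starting from the 27.5×29.5 cube, the r=2.5 cylinder at (13, 9) lies wholly inside it (removes its full 18.75 mm² and its 15.53 mm outline becomes a hole wall); the 28.5×27 cube at (0, -1.5) partially overlaps it — only the 682.50 mm² overlap (of its 769.50 mm²) is removed, clipping the outline; the r=10 cylinder at (-3, 11) misses the remaining region (no effect) — 1 connected region; (whole slice rotated 20° about Z — lengths, areas and connectivity unchanged). Overall, the cross-section is a single solid region. Undo the 20° rotation: the query point maps to (24.765, 18.336) in the un-rotated model frame. The nearest boundary edge runs (27.50, 25.50)→(0.00, 25.50); distance from the point to it = 7.16 mm. The point is not inside any of the regions above, so it lies outside the cross-section (7.16 mm from the nearest boundary).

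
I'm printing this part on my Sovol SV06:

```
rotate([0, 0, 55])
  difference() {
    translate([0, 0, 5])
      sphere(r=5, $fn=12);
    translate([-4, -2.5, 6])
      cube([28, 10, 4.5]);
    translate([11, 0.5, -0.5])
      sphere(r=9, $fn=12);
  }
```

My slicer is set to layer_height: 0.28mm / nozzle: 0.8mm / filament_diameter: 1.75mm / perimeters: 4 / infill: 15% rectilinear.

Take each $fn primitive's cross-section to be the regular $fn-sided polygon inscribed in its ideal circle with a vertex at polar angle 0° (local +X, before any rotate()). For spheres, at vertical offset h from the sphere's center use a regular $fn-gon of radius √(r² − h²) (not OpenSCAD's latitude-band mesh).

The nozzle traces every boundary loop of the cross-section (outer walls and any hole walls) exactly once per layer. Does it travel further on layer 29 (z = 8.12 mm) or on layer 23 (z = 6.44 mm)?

Layer 29 (z = 8.12): the sphere: section is a regular 12-gon, circumradius = √(r²−h²) = √(5²−3.12²) = 3.907 (perimeter = 2·12·3.907·sin(180°/12) = 24.27 mm); the cube at (-4, -2.5) is present — its section is the full 28×10 rectangle (perimeter 76.00 mm); the r=9 sphere at (11, 0.5) slices to a regular 12-gon of circumradius 2.588 (√(r²−h²) with h=8.62 from center) (perimeter = 2·12·2.588·sin(180°/12) = 16.07 mm); Subtracting the remaining from the first: starting from the r=5 sphere, the 28×10 cube at (-4, -2.5) partially overlaps it — only the 40.54 mm² overlap (of its 280.00 mm²) is removed, clipping the outline; the r=9 sphere at (11, 0.5) misses the remaining region (no effect) — boundary = 12.22 mm; (whole slice rotated 55° about Z — lengths, areas and connectivity unchanged). So its perimeter = 12.22 mm. Layer 23 (z = 6.44): the r=5 sphere slices to a regular 12-gon of circumradius 4.788 (√(r²−h²) with h=1.44 from center) (perimeter = 2·12·4.788·sin(180°/12) = 29.74 mm); the 28×10 cube at (-4, -2.5) contributes its full rectangle (perimeter 76.00 mm); the sphere at (11, 0.5): section is a regular 12-gon, circumradius = √(r²−h²) = √(9²−6.94²) = 5.730 (perimeter = 2·12·5.730·sin(180°/12) = 35.59 mm); Taking the first minus the rest: starting from the r=5 sphere, the 28×10 cube at (-4, -2.5) partially overlaps it — only the 54.39 mm² overlap (of its 280.00 mm²) is removed, clipping the outline; the r=9 sphere at (11, 0.5) misses the remaining region (no effect) — boundary = 28.01 mm; (rotated 55° about Z; rotation is an isometry so areas/perimeters/island counts are preserved). So its perimeter = 28.01 mm. Layer 23 is larger (28.01 vs 12.22 mm).

layer 23 (z = 6.44 mm)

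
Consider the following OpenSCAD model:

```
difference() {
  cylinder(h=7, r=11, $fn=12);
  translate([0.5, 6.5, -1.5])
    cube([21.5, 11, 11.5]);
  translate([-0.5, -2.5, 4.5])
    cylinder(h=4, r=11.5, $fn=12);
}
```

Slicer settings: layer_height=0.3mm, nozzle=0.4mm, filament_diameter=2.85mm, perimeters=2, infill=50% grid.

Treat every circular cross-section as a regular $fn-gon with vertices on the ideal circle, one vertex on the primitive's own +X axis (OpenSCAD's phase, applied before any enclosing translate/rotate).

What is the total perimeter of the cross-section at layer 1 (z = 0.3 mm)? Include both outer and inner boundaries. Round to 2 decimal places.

71.26 mm

At z = 0.3 mm: the r=11 cylinder gives a regular 12-gon of circumradius 11 (constant along its height) (perimeter = 2·12·11.000·sin(180°/12) = 68.33 mm); the 21.5×11 cube at (0.5, 6.5) contributes its full rectangle (perimeter 65.00 mm); the cylinder at (-0.5, -2.5) does not reach this height (z outside [4.5, 8.5]); Taking the first minus the rest: starting from the r=11 cylinder, the 21.5×11 cube at (0.5, 6.5) partially overlaps it — only the 23.06 mm² overlap (of its 236.50 mm²) is removed, clipping the outline — boundary = 71.26 mm. Overall, the cross-section is a single solid region. Total boundary length (outer) = 71.26 mm.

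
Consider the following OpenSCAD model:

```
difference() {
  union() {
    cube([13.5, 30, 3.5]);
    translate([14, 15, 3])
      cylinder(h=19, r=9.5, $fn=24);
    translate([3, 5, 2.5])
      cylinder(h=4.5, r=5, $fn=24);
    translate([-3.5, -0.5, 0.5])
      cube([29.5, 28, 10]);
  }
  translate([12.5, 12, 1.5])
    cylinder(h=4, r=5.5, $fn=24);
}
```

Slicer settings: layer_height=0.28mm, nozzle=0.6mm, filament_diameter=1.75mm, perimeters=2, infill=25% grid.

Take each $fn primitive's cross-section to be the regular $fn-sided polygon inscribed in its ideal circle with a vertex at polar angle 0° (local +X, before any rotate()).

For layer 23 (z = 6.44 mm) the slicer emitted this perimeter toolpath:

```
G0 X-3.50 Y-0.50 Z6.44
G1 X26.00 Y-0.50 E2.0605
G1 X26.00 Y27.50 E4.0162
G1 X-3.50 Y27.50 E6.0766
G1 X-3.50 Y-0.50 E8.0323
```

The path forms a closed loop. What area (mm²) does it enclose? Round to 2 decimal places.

826.00 mm²

Apply the shoelace formula to the sequence of (X, Y) vertices; enclosed area = 826.00 mm².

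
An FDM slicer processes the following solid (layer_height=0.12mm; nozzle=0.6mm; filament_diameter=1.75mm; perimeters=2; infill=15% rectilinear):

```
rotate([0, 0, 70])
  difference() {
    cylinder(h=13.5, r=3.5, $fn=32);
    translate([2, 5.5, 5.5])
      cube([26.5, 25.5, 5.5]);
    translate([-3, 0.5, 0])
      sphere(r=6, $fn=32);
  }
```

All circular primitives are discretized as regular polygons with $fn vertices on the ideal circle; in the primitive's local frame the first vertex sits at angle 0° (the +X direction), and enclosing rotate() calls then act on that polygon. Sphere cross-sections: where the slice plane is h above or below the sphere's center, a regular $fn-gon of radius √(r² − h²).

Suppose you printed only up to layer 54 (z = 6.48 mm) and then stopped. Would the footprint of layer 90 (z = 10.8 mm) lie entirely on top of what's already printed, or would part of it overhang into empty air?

entirely on top

Compare the two slices. At z = 6.48: the r=3.5 cylinder gives a regular 32-gon of circumradius 3.5 (constant along its height) (area = (32/2)·3.500²·sin(360°/32) = 38.24 mm²); the cube at (2, 5.5) is present — its section is the full 26.5×25.5 rectangle (area 675.75 mm²); the sphere at (-3, 0.5) is not intersected at this z (|z−center|=6.480 > r=6); After the difference (first − rest): starting from the r=3.5 cylinder (38.24 mm²), the 26.5×25.5 cube at (2, 5.5) misses the remaining region (no effect) — area = 38.24 mm²; (rotated 70° about Z; rotation is an isometry so areas/perimeters/island counts are preserved). At z = 10.8: the cylinder: section is a regular 32-gon, circumradius r=3.5 (area = (32/2)·3.500²·sin(360°/32) = 38.24 mm²); the cube at (2, 5.5) (footprint 26.5×25.5) is included at this height (area 675.75 mm²); the sphere at (-3, 0.5) is absent (|z−center|=10.800 > r=6); Subtracting the remaining from the first: starting from the r=3.5 cylinder (38.24 mm²), the 26.5×25.5 cube at (2, 5.5) misses the remaining region (no effect) — area = 38.24 mm²; (rotated 70° about Z; rotation is an isometry so areas/perimeters/island counts are preserved). Checking containment: the cross-section at z = 10.8 is a subset of the cross-section at z = 6.48.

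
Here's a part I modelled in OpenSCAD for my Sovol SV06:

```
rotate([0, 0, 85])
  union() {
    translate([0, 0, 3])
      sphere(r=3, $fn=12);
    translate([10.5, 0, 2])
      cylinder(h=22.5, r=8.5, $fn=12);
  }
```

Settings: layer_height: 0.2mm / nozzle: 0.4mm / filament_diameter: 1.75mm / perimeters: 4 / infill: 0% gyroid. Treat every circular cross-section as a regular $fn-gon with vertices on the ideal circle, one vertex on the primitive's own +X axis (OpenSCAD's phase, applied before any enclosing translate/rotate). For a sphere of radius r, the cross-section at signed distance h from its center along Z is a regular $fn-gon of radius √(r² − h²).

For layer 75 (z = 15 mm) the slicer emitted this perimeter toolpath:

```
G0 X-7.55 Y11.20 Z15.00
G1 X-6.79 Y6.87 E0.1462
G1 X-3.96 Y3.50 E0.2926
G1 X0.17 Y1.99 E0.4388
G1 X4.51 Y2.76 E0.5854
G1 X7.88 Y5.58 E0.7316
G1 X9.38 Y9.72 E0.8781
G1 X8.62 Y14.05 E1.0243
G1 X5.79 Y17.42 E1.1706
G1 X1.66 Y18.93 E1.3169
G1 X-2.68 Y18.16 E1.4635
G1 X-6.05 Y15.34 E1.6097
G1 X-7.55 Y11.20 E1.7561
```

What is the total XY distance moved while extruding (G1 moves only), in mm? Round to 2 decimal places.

Sum the Euclidean lengths of each G1 segment: total = 52.80 mm.

52.80 mm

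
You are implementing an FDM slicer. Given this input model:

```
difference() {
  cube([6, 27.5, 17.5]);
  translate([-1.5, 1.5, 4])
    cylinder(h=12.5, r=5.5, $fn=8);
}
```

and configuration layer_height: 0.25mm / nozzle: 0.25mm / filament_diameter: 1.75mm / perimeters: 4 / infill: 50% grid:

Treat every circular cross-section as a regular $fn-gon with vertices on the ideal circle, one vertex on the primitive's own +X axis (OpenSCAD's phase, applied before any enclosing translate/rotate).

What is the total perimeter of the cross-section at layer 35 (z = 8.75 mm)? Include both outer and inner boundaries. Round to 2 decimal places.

At z = 8.75 mm: the cube (footprint 6×27.5) is included at this height (perimeter 67.00 mm); the cylinder at (-1.5, 1.5): section is a regular 8-gon, circumradius r=5.5 (perimeter = 2·8·5.500·sin(180°/8) = 33.68 mm); Subtracting the remaining from the first: starting from the 6×27.5 cube, the r=5.5 cylinder at (-1.5, 1.5) partially overlaps it — only the 19.14 mm² overlap (of its 85.56 mm²) is removed, clipping the outline — boundary = 65.66 mm. Overall, the cross-section is a single solid region. Total boundary length (outer) = 65.66 mm.

65.66 mm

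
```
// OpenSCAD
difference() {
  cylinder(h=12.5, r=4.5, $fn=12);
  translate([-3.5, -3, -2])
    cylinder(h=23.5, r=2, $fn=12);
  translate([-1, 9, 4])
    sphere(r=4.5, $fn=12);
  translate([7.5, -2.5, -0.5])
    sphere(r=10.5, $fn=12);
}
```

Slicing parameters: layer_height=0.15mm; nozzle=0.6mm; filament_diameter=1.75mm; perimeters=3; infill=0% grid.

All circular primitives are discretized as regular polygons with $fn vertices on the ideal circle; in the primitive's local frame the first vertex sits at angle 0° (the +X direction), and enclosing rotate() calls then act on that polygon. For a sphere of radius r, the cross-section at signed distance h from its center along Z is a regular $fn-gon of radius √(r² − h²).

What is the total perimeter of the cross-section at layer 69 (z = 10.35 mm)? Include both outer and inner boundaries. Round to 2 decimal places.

28.92 mm

At z = 10.35 mm: the cylinder: section is a regular 12-gon, circumradius r=4.5 (perimeter = 2·12·4.500·sin(180°/12) = 27.95 mm); the cylinder at (-3.5, -3): section is a regular 12-gon, circumradius r=2 (perimeter = 2·12·2.000·sin(180°/12) = 12.42 mm); the sphere at (-1, 9) does not reach this height (|z−center|=6.350 > r=4.5); the sphere at (7.5, -2.5) is absent (|z−center|=10.850 > r=10.5); Subtracting the remaining from the first: starting from the r=4.5 cylinder, the r=2 cylinder at (-3.5, -3) partially overlaps it — only the 4.66 mm² overlap (of its 12.00 mm²) is removed, clipping the outline — boundary = 28.92 mm. Overall, the cross-section is a single solid region. Total boundary length (outer) = 28.92 mm.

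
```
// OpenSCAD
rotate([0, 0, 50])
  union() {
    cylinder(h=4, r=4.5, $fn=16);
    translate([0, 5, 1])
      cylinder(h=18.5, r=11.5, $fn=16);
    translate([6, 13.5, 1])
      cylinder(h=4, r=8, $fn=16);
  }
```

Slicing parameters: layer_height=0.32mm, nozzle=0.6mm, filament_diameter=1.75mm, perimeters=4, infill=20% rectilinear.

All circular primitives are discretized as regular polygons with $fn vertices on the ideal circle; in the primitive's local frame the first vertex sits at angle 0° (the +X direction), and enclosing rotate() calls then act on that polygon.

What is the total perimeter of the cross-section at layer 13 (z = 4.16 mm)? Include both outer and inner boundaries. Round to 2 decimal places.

At z = 4.16 mm: the cylinder does not reach this height (z outside [0, 4]); the cylinder at (0, 5): section is a regular 16-gon, circumradius r=11.5 (perimeter = 2·16·11.500·sin(180°/16) = 71.79 mm); the r=8 cylinder at (6, 13.5) contributes a regular 16-gon of circumradius 8 (perimeter = 2·16·8.000·sin(180°/16) = 49.94 mm); Combining (union): the regions partially overlap (shared area 97.61 mm²), so the edge portions inside another operand are dropped and the merged outline is re-measured after clipping — boundary = 84.04 mm; (rotated 50° about Z; rotation is an isometry so areas/perimeters/island counts are preserved). Overall, the cross-section is a single solid region. Total boundary length (outer) = 84.04 mm.

84.04 mm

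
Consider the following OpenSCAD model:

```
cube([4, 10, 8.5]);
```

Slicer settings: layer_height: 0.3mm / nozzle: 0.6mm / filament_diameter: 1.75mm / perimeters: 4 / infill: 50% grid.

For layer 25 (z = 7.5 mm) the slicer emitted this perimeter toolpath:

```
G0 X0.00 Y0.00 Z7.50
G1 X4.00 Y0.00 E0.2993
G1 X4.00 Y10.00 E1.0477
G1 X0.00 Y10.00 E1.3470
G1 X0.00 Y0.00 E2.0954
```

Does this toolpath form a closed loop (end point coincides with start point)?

yes

Start point (G0): (0.00, 0.00). End point (last G1): the path returns to the start — closed.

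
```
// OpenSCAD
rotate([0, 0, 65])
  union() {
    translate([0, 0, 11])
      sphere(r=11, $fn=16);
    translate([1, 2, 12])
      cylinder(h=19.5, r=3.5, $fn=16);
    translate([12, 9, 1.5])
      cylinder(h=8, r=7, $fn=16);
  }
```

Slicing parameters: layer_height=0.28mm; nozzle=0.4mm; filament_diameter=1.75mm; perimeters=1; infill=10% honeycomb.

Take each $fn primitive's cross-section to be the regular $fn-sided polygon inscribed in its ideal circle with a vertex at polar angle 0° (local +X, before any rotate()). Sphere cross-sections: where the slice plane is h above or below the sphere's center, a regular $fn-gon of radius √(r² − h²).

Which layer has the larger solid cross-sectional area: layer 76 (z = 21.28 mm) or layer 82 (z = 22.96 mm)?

layer 76 (z = 21.28 mm)

Layer 76 (z = 21.28): the sphere: section is a regular 16-gon, circumradius = √(r²−h²) = √(11²−10.28²) = 3.914 (area = (16/2)·3.914²·sin(360°/16) = 46.91 mm²); the r=3.5 cylinder at (1, 2) contributes a regular 16-gon of circumradius 3.5 (area = (16/2)·3.500²·sin(360°/16) = 37.50 mm²); the cylinder at (12, 9) does not reach this height (z outside [1.5, 9.5]); Merging all regions: the regions partially overlap — summed areas 84.41 mm² minus the doubly-counted overlap 25.80 mm² gives 58.61 mm² — area = 58.61 mm²; (whole slice rotated 65° about Z — lengths, areas and connectivity unchanged). So its area = 58.61 mm². Layer 82 (z = 22.96): the sphere is absent (|z−center|=11.960 > r=11); the r=3.5 cylinder at (1, 2) gives a regular 16-gon of circumradius 3.5 (constant along its height) (area = (16/2)·3.500²·sin(360°/16) = 37.50 mm²); the cylinder at (12, 9) is not intersected at this z (z outside [1.5, 9.5]); Combining (union): only the r=3.5 cylinder at (1, 2) is present, so the union is just that shape — area = 37.50 mm²; (whole slice rotated 65° about Z — lengths, areas and connectivity unchanged). So its area = 37.50 mm². Layer 76 is larger (58.61 vs 37.50 mm²).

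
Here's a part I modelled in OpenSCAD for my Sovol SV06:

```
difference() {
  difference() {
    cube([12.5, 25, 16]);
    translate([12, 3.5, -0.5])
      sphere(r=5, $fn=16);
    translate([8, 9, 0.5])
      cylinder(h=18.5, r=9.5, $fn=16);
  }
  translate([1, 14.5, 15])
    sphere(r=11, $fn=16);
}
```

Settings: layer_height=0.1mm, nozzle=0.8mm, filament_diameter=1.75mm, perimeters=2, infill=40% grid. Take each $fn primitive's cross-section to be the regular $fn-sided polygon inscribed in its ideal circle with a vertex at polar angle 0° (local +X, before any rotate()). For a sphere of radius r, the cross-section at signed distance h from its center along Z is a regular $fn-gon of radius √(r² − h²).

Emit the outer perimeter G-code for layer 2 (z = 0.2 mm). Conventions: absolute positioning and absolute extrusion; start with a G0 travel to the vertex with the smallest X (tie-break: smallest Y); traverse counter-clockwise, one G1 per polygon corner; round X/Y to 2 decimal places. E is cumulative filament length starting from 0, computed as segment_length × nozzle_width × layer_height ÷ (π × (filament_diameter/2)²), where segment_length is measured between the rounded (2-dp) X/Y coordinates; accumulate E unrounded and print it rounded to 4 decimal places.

At z = 0.2 mm: the cube is present — its section is the full 12.5×25 rectangle; the r=5 sphere at (12, 3.5) slices to a regular 16-gon of circumradius 4.951 (√(r²−h²) with h=0.7 from center); the cylinder at (8, 9) is not intersected at this z (z outside [0.5, 19]); Subtracting the remaining from the first: starting from the 12.5×25 cube, the r=5 sphere at (12, 3.5) partially overlaps it — only the 38.46 mm² overlap (of its 75.04 mm²) is removed, clipping the outline — 1 connected region; the sphere at (1, 14.5) is absent (|z−center|=14.800 > r=11); After the difference (first − rest): none of the subtracted shapes is present at this height, so the result so far is unchanged — 1 connected region. The outline is a single polygon with 11 vertices. Extrusion per mm of travel: 0.8 × 0.1 / (π × 0.875²) = 0.033260. Accumulating E over each segment gives final E = 2.4860.

G0 X0.00 Y0.00 Z0.20
G1 X8.50 Y0.00 E0.2827
G1 X7.43 Y1.61 E0.3470
G1 X7.05 Y3.50 E0.4111
G1 X7.43 Y5.39 E0.4752
G1 X8.50 Y7.00 E0.5395
G1 X10.11 Y8.07 E0.6038
G1 X12.00 Y8.45 E0.6680
G1 X12.50 Y8.35 E0.6849
G1 X12.50 Y25.00 E1.2387
G1 X0.00 Y25.00 E1.6545
G1 X0.00 Y0.00 E2.4860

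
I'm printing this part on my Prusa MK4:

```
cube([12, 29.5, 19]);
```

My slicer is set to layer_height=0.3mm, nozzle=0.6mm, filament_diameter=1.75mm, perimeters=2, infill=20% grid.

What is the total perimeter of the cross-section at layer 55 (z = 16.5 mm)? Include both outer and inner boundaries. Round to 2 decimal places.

At z = 16.5 mm: the cube is present — its section is the full 12×29.5 rectangle (perimeter 83.00 mm). Overall, the cross-section is a single solid region. Total boundary length (outer) = 83.00 mm.

83.00 mm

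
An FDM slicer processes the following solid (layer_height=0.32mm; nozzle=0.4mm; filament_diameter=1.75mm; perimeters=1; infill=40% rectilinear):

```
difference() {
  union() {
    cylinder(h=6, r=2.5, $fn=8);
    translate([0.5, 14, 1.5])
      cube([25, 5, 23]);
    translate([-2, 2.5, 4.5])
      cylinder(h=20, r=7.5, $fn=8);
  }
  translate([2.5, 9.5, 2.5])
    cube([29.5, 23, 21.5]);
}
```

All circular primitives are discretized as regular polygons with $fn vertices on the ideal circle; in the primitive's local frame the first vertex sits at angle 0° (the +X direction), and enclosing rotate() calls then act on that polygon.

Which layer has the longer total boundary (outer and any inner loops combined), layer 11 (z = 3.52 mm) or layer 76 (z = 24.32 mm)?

Layer 11 (z = 3.52): the r=2.5 cylinder contributes a regular 8-gon of circumradius 2.5 (perimeter = 2·8·2.500·sin(180°/8) = 15.31 mm); the 25×5 cube at (0.5, 14) contributes its full rectangle (perimeter 60.00 mm); the cylinder at (-2, 2.5) is absent (z outside [4.5, 24.5]); Combining (union): the 2 present regions are separate (no shared area or edge), so areas and boundary lengths simply add and each stays a separate island — boundary = 75.31 mm; the cube at (2.5, 9.5) is present — its section is the full 29.5×23 rectangle (perimeter 105.00 mm); Subtracting the remaining from the first: starting from the result so far, the 29.5×23 cube at (2.5, 9.5) partially overlaps it — only the 115.00 mm² overlap (of its 678.50 mm²) is removed, clipping the outline — boundary = 29.31 mm. So its perimeter = 29.31 mm. Layer 76 (z = 24.32): the cylinder does not reach this height (z outside [0, 6]); the cube at (0.5, 14) (footprint 25×5) is included at this height (perimeter 60.00 mm); the r=7.5 cylinder at (-2, 2.5) contributes a regular 8-gon of circumradius 7.5 (perimeter = 2·8·7.500·sin(180°/8) = 45.92 mm); Combining (union): the 2 present regions are separate (no shared area or edge), so areas and boundary lengths simply add and each stays a separate island — boundary = 105.92 mm; the cube at (2.5, 9.5) is absent (z outside [2.5, 24]); After the difference (first − rest): none of the subtracted shapes is present at this height, so that combined region is unchanged — boundary = 105.92 mm. So its perimeter = 105.92 mm. Layer 76 is larger (105.92 vs 29.31 mm).

layer 76 (z = 24.32 mm)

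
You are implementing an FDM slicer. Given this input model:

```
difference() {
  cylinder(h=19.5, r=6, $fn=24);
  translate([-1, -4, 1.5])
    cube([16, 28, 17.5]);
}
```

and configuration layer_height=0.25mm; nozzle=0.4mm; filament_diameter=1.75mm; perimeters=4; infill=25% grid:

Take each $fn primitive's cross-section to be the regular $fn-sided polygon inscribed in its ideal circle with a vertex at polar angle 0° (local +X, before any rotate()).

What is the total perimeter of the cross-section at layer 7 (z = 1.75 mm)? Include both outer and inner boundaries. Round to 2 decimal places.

38.09 mm

At z = 1.75 mm: the r=6 cylinder contributes a regular 24-gon of circumradius 6 (perimeter = 2·24·6.000·sin(180°/24) = 37.59 mm); the cube at (-1, -4) (footprint 16×28) is included at this height (perimeter 88.00 mm); After the difference (first − rest): starting from the r=6 cylinder, the 16×28 cube at (-1, -4) partially overlaps it — only the 59.81 mm² overlap (of its 448.00 mm²) is removed, clipping the outline — boundary = 38.09 mm. Overall, the cross-section is a single solid region. Total boundary length (outer) = 38.09 mm.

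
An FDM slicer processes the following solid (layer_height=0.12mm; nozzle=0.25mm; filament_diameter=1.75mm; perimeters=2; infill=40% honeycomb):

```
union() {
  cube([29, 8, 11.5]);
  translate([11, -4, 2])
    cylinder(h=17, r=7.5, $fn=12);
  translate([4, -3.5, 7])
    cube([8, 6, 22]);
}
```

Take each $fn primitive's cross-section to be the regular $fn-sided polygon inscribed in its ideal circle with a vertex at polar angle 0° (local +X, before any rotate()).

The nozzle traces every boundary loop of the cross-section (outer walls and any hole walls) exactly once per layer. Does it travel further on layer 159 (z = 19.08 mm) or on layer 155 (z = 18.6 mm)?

Layer 159 (z = 19.08): the cube is absent (z outside [0, 11.5]); the cylinder at (11, -4) is not intersected at this z (z outside [2, 19]); the 8×6 cube at (4, -3.5) contributes its full rectangle (perimeter 28.00 mm); Merging all regions: only the 8×6 cube at (4, -3.5) is present, so the union is just that shape — boundary = 28.00 mm. So its perimeter = 28.00 mm. Layer 155 (z = 18.6): the cube is absent (z outside [0, 11.5]); the r=7.5 cylinder at (11, -4) gives a regular 12-gon of circumradius 7.5 (constant along its height) (perimeter = 2·12·7.500·sin(180°/12) = 46.59 mm); the cube at (4, -3.5) is present — its section is the full 8×6 rectangle (perimeter 28.00 mm); Combining (union): the regions partially overlap (shared area 42.35 mm²), so the edge portions inside another operand are dropped and the merged outline is re-measured after clipping — boundary = 48.64 mm. So its perimeter = 48.64 mm. Layer 155 is larger (48.64 vs 28.00 mm).

layer 155 (z = 18.6 mm)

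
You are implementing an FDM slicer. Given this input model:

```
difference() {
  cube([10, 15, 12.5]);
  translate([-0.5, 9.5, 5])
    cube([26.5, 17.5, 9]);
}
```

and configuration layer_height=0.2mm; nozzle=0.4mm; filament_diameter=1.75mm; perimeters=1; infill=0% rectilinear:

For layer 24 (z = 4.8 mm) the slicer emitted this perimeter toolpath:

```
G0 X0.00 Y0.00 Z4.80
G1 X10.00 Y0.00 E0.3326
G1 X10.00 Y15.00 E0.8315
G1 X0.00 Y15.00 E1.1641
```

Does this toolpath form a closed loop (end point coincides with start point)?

Start point (G0): (0.00, 0.00). End point (last G1): the path does not return to the start — open.

no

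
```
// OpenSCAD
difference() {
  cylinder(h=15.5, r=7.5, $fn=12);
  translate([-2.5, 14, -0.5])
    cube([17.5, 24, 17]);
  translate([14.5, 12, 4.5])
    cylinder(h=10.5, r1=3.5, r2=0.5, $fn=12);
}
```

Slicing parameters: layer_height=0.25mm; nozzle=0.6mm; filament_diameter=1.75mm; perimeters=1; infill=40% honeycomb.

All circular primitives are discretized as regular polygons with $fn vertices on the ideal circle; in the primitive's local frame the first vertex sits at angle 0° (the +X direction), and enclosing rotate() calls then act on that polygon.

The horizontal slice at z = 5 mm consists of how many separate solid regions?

At z = 5 mm: the cylinder: section is a regular 12-gon, circumradius r=7.5; the 17.5×24 cube at (-2.5, 14) contributes its full rectangle; the cone at (14.5, 12) (r1=3.5→r2=0.5) has section circumradius 3.357 here — a regular 12-gon; Taking the first minus the rest: starting from the r=7.5 cylinder, the 17.5×24 cube at (-2.5, 14) misses the remaining region (no effect); the cone at (14.5, 12) misses the remaining region (no effect) — 1 connected region. The result has 1 disconnected region.

1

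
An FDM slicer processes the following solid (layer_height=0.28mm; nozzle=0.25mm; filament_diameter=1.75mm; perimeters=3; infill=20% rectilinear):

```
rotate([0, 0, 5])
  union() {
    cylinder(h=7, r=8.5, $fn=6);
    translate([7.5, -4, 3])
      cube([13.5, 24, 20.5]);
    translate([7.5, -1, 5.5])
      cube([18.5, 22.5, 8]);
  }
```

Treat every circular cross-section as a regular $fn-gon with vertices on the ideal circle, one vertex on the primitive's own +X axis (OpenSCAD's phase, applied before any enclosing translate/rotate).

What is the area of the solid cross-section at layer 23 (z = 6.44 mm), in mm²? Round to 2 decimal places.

642.73 mm²

At z = 6.44 mm: the cylinder: section is a regular 6-gon, circumradius r=8.5 (area = (6/2)·8.500²·sin(360°/6) = 187.71 mm²); the cube at (7.5, -4) is present — its section is the full 13.5×24 rectangle (area 324.00 mm²); the cube at (7.5, -1) (footprint 18.5×22.5) is included at this height (area 416.25 mm²); Combining (union): the regions partially overlap — summed areas 927.96 mm² minus the doubly-counted overlap 285.23 mm² gives 642.73 mm² — area = 642.73 mm²; (rotated 5° about Z; rotation is an isometry so areas/perimeters/island counts are preserved). Overall, the cross-section is a single solid region. Net area = 642.73 mm².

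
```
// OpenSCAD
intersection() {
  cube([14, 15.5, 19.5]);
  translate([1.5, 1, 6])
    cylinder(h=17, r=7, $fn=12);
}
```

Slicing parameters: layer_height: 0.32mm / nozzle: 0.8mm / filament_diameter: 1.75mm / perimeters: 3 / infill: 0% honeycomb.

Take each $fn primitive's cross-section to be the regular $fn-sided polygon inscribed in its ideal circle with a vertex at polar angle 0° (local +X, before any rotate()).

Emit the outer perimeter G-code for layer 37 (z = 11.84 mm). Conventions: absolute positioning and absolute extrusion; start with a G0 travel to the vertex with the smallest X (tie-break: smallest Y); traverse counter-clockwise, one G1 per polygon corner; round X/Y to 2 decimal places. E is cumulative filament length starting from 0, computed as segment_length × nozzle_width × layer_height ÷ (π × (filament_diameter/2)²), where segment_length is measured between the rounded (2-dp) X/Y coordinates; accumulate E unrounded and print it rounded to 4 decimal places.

At z = 11.84 mm: the cube (footprint 14×15.5) is included at this height; the r=7 cylinder at (1.5, 1) contributes a regular 12-gon of circumradius 7; Taking the intersection: the r=7 cylinder at (1.5, 1) partially overlaps the 14×15.5 cube; clipping to the common part keeps 55.31 mm² — 1 connected region. The outline is a single polygon with 7 vertices. Extrusion per mm of travel: 0.8 × 0.32 / (π × 0.875²) = 0.106432. Accumulating E over each segment gives final E = 3.1171.

G0 X0.00 Y0.00 Z11.84
G1 X8.23 Y0.00 E0.8759
G1 X8.50 Y1.00 E0.9862
G1 X7.56 Y4.50 E1.3719
G1 X5.00 Y7.06 E1.7572
G1 X1.50 Y8.00 E2.1429
G1 X0.00 Y7.60 E2.3082
G1 X0.00 Y0.00 E3.1171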